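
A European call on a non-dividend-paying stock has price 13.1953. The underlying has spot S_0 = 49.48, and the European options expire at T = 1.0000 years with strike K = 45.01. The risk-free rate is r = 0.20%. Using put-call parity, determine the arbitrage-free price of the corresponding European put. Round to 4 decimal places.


Put-call parity: C - P = S_0 * exp(-qT) - K * exp(-rT).
S_0 * exp(-qT) = 49.4800 * 1.00000000 = 49.48000000
K * exp(-rT) = 45.0100 * 0.99800200 = 44.92006996
P = C - S*exp(-qT) + K*exp(-rT)
P = 13.1953 - 49.48000000 + 44.92006996 = 8.6354

Answer: Put price = 8.6354


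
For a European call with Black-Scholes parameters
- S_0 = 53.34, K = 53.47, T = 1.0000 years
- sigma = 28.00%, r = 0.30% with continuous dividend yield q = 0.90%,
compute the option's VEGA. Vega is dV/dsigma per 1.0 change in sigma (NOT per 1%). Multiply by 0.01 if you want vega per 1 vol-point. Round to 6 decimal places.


d1 = 0.1098777493; d2 = -0.1701222507
phi(d1) = 0.3965412956; exp(-qT) = 0.9910403788; exp(-rT) = 0.9970044955
Vega = S * exp(-qT) * phi(d1) * sqrt(T) = 53.3400 * 0.9910403788 * 0.3965412956 * 1.0000000000 = 20.962003

Answer: Vega = 20.962003


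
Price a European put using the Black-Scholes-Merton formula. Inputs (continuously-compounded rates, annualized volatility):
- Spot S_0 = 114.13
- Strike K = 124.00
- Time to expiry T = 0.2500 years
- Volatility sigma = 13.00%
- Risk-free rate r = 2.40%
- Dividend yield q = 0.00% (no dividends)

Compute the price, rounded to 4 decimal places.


d1 = (ln(S/K) + (r - q + 0.5*sigma^2) * T) / (sigma * sqrt(T)) = -1.15124486
d2 = d1 - sigma * sqrt(T) = -1.21624486
exp(-rT) = 0.99401796; exp(-qT) = 1.00000000
P = K * exp(-rT) * N(-d2) - S_0 * exp(-qT) * N(-d1)
N(-d1) = 0.87518424; N(-d2) = 0.88805417
P = 124.0000 * 0.99401796 * 0.88805417 - 114.1300 * 1.00000000 * 0.87518424 = 9.5752

Answer: Price = 9.5752


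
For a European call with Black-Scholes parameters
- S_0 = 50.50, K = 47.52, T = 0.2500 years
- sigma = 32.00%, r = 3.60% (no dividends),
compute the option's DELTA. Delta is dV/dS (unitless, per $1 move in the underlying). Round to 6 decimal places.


Answer: Delta = 0.697210

Derivation:
d1 = 0.5163916327; d2 = 0.3563916327
phi(d1) = 0.3491447479; exp(-qT) = 1.0000000000; exp(-rT) = 0.9910403788
N(d1) = 0.6972095457
Delta = exp(-qT) * N(d1) = 1.0000000000 * 0.6972095457 = 0.697210


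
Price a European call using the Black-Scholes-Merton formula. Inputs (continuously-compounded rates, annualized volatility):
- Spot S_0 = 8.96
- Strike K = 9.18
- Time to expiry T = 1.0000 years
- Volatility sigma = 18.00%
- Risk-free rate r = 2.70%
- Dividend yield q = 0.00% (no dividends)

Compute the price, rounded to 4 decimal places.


Answer: Price = 0.6540

Derivation:
d1 = (ln(S/K) + (r - q + 0.5*sigma^2) * T) / (sigma * sqrt(T)) = 0.10523901
d2 = d1 - sigma * sqrt(T) = -0.07476099
exp(-rT) = 0.97336124; exp(-qT) = 1.00000000
C = S_0 * exp(-qT) * N(d1) - K * exp(-rT) * N(d2)
N(d1) = 0.54190692; N(d2) = 0.47020244
C = 8.9600 * 1.00000000 * 0.54190692 - 9.1800 * 0.97336124 * 0.47020244 = 0.6540


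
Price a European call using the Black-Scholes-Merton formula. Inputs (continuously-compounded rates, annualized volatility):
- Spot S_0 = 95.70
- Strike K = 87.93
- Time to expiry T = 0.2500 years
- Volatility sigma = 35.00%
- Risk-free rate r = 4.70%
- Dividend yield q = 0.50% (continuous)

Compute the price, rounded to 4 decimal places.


Answer: Price = 11.6159

Derivation:
d1 = (ln(S/K) + (r - q + 0.5*sigma^2) * T) / (sigma * sqrt(T)) = 0.63137003
d2 = d1 - sigma * sqrt(T) = 0.45637003
exp(-rT) = 0.98831876; exp(-qT) = 0.99875078
C = S_0 * exp(-qT) * N(d1) - K * exp(-rT) * N(d2)
N(d1) = 0.73610070; N(d2) = 0.67593804
C = 95.7000 * 0.99875078 * 0.73610070 - 87.9300 * 0.98831876 * 0.67593804 = 11.6159


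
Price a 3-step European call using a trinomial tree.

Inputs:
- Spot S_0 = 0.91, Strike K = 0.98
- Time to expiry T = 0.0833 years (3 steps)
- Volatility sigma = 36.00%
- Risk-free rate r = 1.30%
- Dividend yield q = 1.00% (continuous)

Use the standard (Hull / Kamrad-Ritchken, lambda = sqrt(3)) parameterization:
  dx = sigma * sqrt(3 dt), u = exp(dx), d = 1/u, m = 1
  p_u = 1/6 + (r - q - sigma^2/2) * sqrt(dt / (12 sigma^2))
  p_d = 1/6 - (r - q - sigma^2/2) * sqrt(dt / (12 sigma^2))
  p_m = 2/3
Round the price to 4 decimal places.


dt = T/N = 0.027767; dx = sigma*sqrt(3*dt) = 0.103902
u = exp(dx) = 1.109492; d = 1/u = 0.901313
p_u = 0.158409, p_m = 0.666667, p_d = 0.174924
Discount per step: exp(-r*dt) = 0.999639
Stock lattice S(k, j) with j the centered position index:
  k=0: S(0,+0) = 0.9100
  k=1: S(1,-1) = 0.8202; S(1,+0) = 0.9100; S(1,+1) = 1.0096
  k=2: S(2,-2) = 0.7393; S(2,-1) = 0.8202; S(2,+0) = 0.9100; S(2,+1) = 1.0096; S(2,+2) = 1.1202
  k=3: S(3,-3) = 0.6663; S(3,-2) = 0.7393; S(3,-1) = 0.8202; S(3,+0) = 0.9100; S(3,+1) = 1.0096; S(3,+2) = 1.1202; S(3,+3) = 1.2428
Terminal payoffs V(N, j) = max(S_T - K, 0):
  V(3,-3) = 0.000000; V(3,-2) = 0.000000; V(3,-1) = 0.000000; V(3,+0) = 0.000000; V(3,+1) = 0.029638; V(3,+2) = 0.140185; V(3,+3) = 0.262836
Backward induction: V(k, j) = exp(-r*dt) * [p_u * V(k+1, j+1) + p_m * V(k+1, j) + p_d * V(k+1, j-1)]
  V(2,-2) = exp(-r*dt) * [p_u*0.000000 + p_m*0.000000 + p_d*0.000000] = 0.000000
  V(2,-1) = exp(-r*dt) * [p_u*0.000000 + p_m*0.000000 + p_d*0.000000] = 0.000000
  V(2,+0) = exp(-r*dt) * [p_u*0.029638 + p_m*0.000000 + p_d*0.000000] = 0.004693
  V(2,+1) = exp(-r*dt) * [p_u*0.140185 + p_m*0.029638 + p_d*0.000000] = 0.041950
  V(2,+2) = exp(-r*dt) * [p_u*0.262836 + p_m*0.140185 + p_d*0.029638] = 0.140226
  V(1,-1) = exp(-r*dt) * [p_u*0.004693 + p_m*0.000000 + p_d*0.000000] = 0.000743
  V(1,+0) = exp(-r*dt) * [p_u*0.041950 + p_m*0.004693 + p_d*0.000000] = 0.009771
  V(1,+1) = exp(-r*dt) * [p_u*0.140226 + p_m*0.041950 + p_d*0.004693] = 0.050982
  V(0,+0) = exp(-r*dt) * [p_u*0.050982 + p_m*0.009771 + p_d*0.000743] = 0.014714

Answer: Price = V(0,0) = 0.0147


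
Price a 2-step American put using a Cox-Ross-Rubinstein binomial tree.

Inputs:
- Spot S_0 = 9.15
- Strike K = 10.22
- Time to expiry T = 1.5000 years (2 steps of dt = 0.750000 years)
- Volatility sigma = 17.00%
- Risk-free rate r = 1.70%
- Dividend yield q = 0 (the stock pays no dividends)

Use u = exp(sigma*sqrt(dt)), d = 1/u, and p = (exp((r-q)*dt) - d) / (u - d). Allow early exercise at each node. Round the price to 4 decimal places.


dt = T/N = 0.750000
u = exp(sigma*sqrt(dt)) = 1.158614; d = 1/u = 0.863100
p = (exp((r-q)*dt) - d) / (u - d) = 0.506682
Discount per step: exp(-r*dt) = 0.987331
Stock lattice S(k, i) with i counting down-moves:
  k=0: S(0,0) = 9.1500
  k=1: S(1,0) = 10.6013; S(1,1) = 7.8974
  k=2: S(2,0) = 12.2828; S(2,1) = 9.1500; S(2,2) = 6.8162
Terminal payoffs V(N, i) = max(K - S_T, 0):
  V(2,0) = 0.000000; V(2,1) = 1.070000; V(2,2) = 3.403779
Backward induction: V(k, i) = exp(-r*dt) * [p * V(k+1, i) + (1-p) * V(k+1, i+1)]; then take max(V_cont, immediate exercise) for American.
  V(1,0) = exp(-r*dt) * [p*0.000000 + (1-p)*1.070000] = 0.521163; exercise = 0.000000; V(1,0) = max -> 0.521163
  V(1,1) = exp(-r*dt) * [p*1.070000 + (1-p)*3.403779] = 2.193154; exercise = 2.322632; V(1,1) = max -> 2.322632
  V(0,0) = exp(-r*dt) * [p*0.521163 + (1-p)*2.322632] = 1.391999; exercise = 1.070000; V(0,0) = max -> 1.391999

Answer: Price = V(0,0) = 1.3920


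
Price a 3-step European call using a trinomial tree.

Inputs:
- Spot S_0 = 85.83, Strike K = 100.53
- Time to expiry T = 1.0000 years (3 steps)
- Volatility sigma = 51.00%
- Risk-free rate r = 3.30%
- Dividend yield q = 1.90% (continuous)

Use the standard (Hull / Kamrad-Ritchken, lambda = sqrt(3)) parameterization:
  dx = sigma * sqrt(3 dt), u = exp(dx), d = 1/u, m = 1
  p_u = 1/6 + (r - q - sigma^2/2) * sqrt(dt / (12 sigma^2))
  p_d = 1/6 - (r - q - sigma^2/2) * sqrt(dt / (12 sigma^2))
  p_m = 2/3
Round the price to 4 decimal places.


dt = T/N = 0.333333; dx = sigma*sqrt(3*dt) = 0.510000
u = exp(dx) = 1.665291; d = 1/u = 0.600496
p_u = 0.128742, p_m = 0.666667, p_d = 0.204592
Discount per step: exp(-r*dt) = 0.989060
Stock lattice S(k, j) with j the centered position index:
  k=0: S(0,+0) = 85.8300
  k=1: S(1,-1) = 51.5405; S(1,+0) = 85.8300; S(1,+1) = 142.9319
  k=2: S(2,-2) = 30.9499; S(2,-1) = 51.5405; S(2,+0) = 85.8300; S(2,+1) = 142.9319; S(2,+2) = 238.0233
  k=3: S(3,-3) = 18.5853; S(3,-2) = 30.9499; S(3,-1) = 51.5405; S(3,+0) = 85.8300; S(3,+1) = 142.9319; S(3,+2) = 238.0233; S(3,+3) = 396.3781
Terminal payoffs V(N, j) = max(S_T - K, 0):
  V(3,-3) = 0.000000; V(3,-2) = 0.000000; V(3,-1) = 0.000000; V(3,+0) = 0.000000; V(3,+1) = 42.401943; V(3,+2) = 137.493307; V(3,+3) = 295.848117
Backward induction: V(k, j) = exp(-r*dt) * [p_u * V(k+1, j+1) + p_m * V(k+1, j) + p_d * V(k+1, j-1)]
  V(2,-2) = exp(-r*dt) * [p_u*0.000000 + p_m*0.000000 + p_d*0.000000] = 0.000000
  V(2,-1) = exp(-r*dt) * [p_u*0.000000 + p_m*0.000000 + p_d*0.000000] = 0.000000
  V(2,+0) = exp(-r*dt) * [p_u*42.401943 + p_m*0.000000 + p_d*0.000000] = 5.399185
  V(2,+1) = exp(-r*dt) * [p_u*137.493307 + p_m*42.401943 + p_d*0.000000] = 45.466213
  V(2,+2) = exp(-r*dt) * [p_u*295.848117 + p_m*137.493307 + p_d*42.401943] = 136.910975
  V(1,-1) = exp(-r*dt) * [p_u*5.399185 + p_m*0.000000 + p_d*0.000000] = 0.687497
  V(1,+0) = exp(-r*dt) * [p_u*45.466213 + p_m*5.399185 + p_d*0.000000] = 9.349448
  V(1,+1) = exp(-r*dt) * [p_u*136.910975 + p_m*45.466213 + p_d*5.399185] = 48.505104
  V(0,+0) = exp(-r*dt) * [p_u*48.505104 + p_m*9.349448 + p_d*0.687497] = 12.480217

Answer: Price = V(0,0) = 12.4802


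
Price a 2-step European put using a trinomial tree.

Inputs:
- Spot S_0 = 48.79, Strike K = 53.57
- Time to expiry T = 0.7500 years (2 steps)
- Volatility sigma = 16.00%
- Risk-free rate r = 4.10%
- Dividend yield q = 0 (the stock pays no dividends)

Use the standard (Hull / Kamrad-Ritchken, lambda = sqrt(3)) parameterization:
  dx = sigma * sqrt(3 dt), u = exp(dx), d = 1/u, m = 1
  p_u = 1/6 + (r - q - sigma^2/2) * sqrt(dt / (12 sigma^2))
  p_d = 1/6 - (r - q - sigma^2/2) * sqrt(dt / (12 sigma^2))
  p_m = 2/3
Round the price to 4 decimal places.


Answer: Price = V(0,0) = 4.8156

Derivation:
dt = T/N = 0.375000; dx = sigma*sqrt(3*dt) = 0.169706
u = exp(dx) = 1.184956; d = 1/u = 0.843913
p_u = 0.197824, p_m = 0.666667, p_d = 0.135510
Discount per step: exp(-r*dt) = 0.984743
Stock lattice S(k, j) with j the centered position index:
  k=0: S(0,+0) = 48.7900
  k=1: S(1,-1) = 41.1745; S(1,+0) = 48.7900; S(1,+1) = 57.8140
  k=2: S(2,-2) = 34.7477; S(2,-1) = 41.1745; S(2,+0) = 48.7900; S(2,+1) = 57.8140; S(2,+2) = 68.5070
Terminal payoffs V(N, j) = max(K - S_T, 0):
  V(2,-2) = 18.822274; V(2,-1) = 12.395475; V(2,+0) = 4.780000; V(2,+1) = 0.000000; V(2,+2) = 0.000000
Backward induction: V(k, j) = exp(-r*dt) * [p_u * V(k+1, j+1) + p_m * V(k+1, j) + p_d * V(k+1, j-1)]
  V(1,-1) = exp(-r*dt) * [p_u*4.780000 + p_m*12.395475 + p_d*18.822274] = 11.580424
  V(1,+0) = exp(-r*dt) * [p_u*0.000000 + p_m*4.780000 + p_d*12.395475] = 4.792126
  V(1,+1) = exp(-r*dt) * [p_u*0.000000 + p_m*0.000000 + p_d*4.780000] = 0.637854
  V(0,+0) = exp(-r*dt) * [p_u*0.637854 + p_m*4.792126 + p_d*11.580424] = 4.815582


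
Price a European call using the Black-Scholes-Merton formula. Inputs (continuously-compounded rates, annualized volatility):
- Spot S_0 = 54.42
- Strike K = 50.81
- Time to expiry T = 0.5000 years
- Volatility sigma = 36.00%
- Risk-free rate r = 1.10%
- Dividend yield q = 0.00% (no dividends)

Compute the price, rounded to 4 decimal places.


d1 = (ln(S/K) + (r - q + 0.5*sigma^2) * T) / (sigma * sqrt(T)) = 0.41852294
d2 = d1 - sigma * sqrt(T) = 0.16396450
exp(-rT) = 0.99451510; exp(-qT) = 1.00000000
C = S_0 * exp(-qT) * N(d1) - K * exp(-rT) * N(d2)
N(d1) = 0.66221759; N(d2) = 0.56512046
C = 54.4200 * 1.00000000 * 0.66221759 - 50.8100 * 0.99451510 * 0.56512046 = 7.4816

Answer: Price = 7.4816


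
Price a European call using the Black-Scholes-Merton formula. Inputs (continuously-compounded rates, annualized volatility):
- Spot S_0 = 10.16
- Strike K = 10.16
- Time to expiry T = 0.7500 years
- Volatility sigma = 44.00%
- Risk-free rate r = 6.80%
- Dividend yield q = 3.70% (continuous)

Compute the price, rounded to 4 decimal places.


d1 = (ln(S/K) + (r - q + 0.5*sigma^2) * T) / (sigma * sqrt(T)) = 0.25154102
d2 = d1 - sigma * sqrt(T) = -0.12951016
exp(-rT) = 0.95027867; exp(-qT) = 0.97263149
C = S_0 * exp(-qT) * N(d1) - K * exp(-rT) * N(d2)
N(d1) = 0.59930207; N(d2) = 0.44847699
C = 10.1600 * 0.97263149 * 0.59930207 - 10.1600 * 0.95027867 * 0.44847699 = 1.5923

Answer: Price = 1.5923


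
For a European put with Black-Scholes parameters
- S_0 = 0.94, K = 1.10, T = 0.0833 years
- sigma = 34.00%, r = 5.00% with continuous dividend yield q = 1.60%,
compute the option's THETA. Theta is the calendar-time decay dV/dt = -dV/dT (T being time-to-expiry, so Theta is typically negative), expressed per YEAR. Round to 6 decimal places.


Answer: Theta = -0.031236

Derivation:
d1 = -1.5238843855; d2 = -1.6220142993
phi(d1) = 0.1249239230; exp(-qT) = 0.9986680878; exp(-rT) = 0.9958436616
Theta = -S*exp(-qT)*phi(d1)*sigma/(2*sqrt(T)) + r*K*exp(-rT)*N(-d2) - q*S*exp(-qT)*N(-d1)
N(-d1) = 0.9362312027; N(-d2) = 0.9475998568; sqrt(T) = 0.2886173938
Term 1 = -0.9400 * 0.9986680878 * 0.1249239230 * 0.3400 / (2 * 0.2886173938) = -0.0690750266
Term 2 = 0.0500 * 1.1000 * 0.9958436616 * 0.9475998568 = 0.0519013721
Term 3 = -0.0160 * 0.9400 * 0.9986680878 * 0.9362312027 = -0.0140621627
Theta = -0.0690750266 + (0.0519013721) + (-0.0140621627) = -0.031236


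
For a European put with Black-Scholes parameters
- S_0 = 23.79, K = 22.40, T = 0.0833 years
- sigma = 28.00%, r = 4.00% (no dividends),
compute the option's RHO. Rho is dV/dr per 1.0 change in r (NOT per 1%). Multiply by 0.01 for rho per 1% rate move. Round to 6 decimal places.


d1 = 0.8266223590; d2 = 0.7458094887
phi(d1) = 0.2834864945; exp(-qT) = 1.0000000000; exp(-rT) = 0.9966735450
N(-d2) = 0.2278912536
Rho = -K*T*exp(-rT)*N(-d2) = -22.4000 * 0.0833 * 0.9966735450 * 0.2278912536 = -0.423812

Answer: Rho = -0.423812


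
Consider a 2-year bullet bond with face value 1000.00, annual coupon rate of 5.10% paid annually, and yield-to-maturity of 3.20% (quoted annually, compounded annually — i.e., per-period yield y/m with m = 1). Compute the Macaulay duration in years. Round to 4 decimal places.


Answer: Macaulay duration = 1.9523 years

Derivation:
Coupon per period c = face * coupon_rate / m = 51.000000
Periods per year m = 1; per-period yield y/m = 0.032000
Number of cashflows N = 2
Cashflows (t years, CF_t, discount factor 1/(1+y/m)^(m*t), PV):
  t = 1.0000: CF_t = 51.000000, DF = 0.968992, PV = 49.418605
  t = 2.0000: CF_t = 1051.000000, DF = 0.938946, PV = 986.832222
Price P = sum_t PV_t = 1036.250826
Macaulay numerator sum_t t * PV_t:
  t * PV_t at t = 1.0000: 49.418605
  t * PV_t at t = 2.0000: 1973.664443
Macaulay duration D = (sum_t t * PV_t) / P = 2023.083048 / 1036.250826 = 1.952310


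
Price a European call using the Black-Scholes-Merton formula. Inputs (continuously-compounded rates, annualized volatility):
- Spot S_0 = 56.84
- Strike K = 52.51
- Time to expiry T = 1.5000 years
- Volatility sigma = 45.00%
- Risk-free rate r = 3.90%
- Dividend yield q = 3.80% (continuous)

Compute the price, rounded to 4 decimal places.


Answer: Price = 13.4044

Derivation:
d1 = (ln(S/K) + (r - q + 0.5*sigma^2) * T) / (sigma * sqrt(T)) = 0.42205920
d2 = d1 - sigma * sqrt(T) = -0.12907600
exp(-rT) = 0.94317824; exp(-qT) = 0.94459407
C = S_0 * exp(-qT) * N(d1) - K * exp(-rT) * N(d2)
N(d1) = 0.66350909; N(d2) = 0.44864876
C = 56.8400 * 0.94459407 * 0.66350909 - 52.5100 * 0.94317824 * 0.44864876 = 13.4044


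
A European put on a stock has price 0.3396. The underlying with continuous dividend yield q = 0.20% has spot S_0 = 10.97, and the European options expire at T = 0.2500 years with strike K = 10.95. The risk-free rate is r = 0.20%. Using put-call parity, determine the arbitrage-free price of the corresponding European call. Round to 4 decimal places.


Answer: Call price = 0.3596

Derivation:
Put-call parity: C - P = S_0 * exp(-qT) - K * exp(-rT).
S_0 * exp(-qT) = 10.9700 * 0.99950012 = 10.96451637
K * exp(-rT) = 10.9500 * 0.99950012 = 10.94452637
C = P + S*exp(-qT) - K*exp(-rT)
C = 0.3396 + 10.96451637 - 10.94452637 = 0.3596


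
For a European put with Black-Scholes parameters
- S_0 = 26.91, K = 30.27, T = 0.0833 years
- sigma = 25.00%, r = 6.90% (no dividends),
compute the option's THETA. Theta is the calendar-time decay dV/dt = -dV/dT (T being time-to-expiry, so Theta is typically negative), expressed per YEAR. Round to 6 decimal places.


d1 = -1.5149237107; d2 = -1.5870780592
phi(d1) = 0.1266363789; exp(-qT) = 1.0000000000; exp(-rT) = 0.9942687864
Theta = -S*exp(-qT)*phi(d1)*sigma/(2*sqrt(T)) + r*K*exp(-rT)*N(-d2) - q*S*exp(-qT)*N(-d1)
N(-d1) = 0.9351041375; N(-d2) = 0.9437525168; sqrt(T) = 0.2886173938
Term 1 = -26.9100 * 1.0000000000 * 0.1266363789 * 0.2500 / (2 * 0.2886173938) = -1.4759093827
Term 2 = 0.0690 * 30.2700 * 0.9942687864 * 0.9437525168 = 1.9598527385
Term 3 = 0 (no dividend yield, q = 0)
Theta = -1.4759093827 + (1.9598527385) + (0.0000000000) = 0.483943

Answer: Theta = 0.483943


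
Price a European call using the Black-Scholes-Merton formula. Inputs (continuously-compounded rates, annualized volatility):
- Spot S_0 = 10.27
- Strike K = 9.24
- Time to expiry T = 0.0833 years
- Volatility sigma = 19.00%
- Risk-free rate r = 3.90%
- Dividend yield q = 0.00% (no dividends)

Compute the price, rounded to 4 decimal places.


Answer: Price = 1.0647

Derivation:
d1 = (ln(S/K) + (r - q + 0.5*sigma^2) * T) / (sigma * sqrt(T)) = 2.01391012
d2 = d1 - sigma * sqrt(T) = 1.95907282
exp(-rT) = 0.99675657; exp(-qT) = 1.00000000
C = S_0 * exp(-qT) * N(d1) - K * exp(-rT) * N(d2)
N(d1) = 0.97799051; N(d2) = 0.97494787
C = 10.2700 * 1.00000000 * 0.97799051 - 9.2400 * 0.99675657 * 0.97494787 = 1.0647


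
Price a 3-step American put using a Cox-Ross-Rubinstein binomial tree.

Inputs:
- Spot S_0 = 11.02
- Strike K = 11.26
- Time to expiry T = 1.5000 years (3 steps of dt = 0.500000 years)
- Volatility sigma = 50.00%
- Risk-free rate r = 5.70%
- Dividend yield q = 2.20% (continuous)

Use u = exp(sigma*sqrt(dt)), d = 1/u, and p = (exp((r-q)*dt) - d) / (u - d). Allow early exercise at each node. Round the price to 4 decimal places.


dt = T/N = 0.500000
u = exp(sigma*sqrt(dt)) = 1.424119; d = 1/u = 0.702189
p = (exp((r-q)*dt) - d) / (u - d) = 0.436975
Discount per step: exp(-r*dt) = 0.971902
Stock lattice S(k, i) with i counting down-moves:
  k=0: S(0,0) = 11.0200
  k=1: S(1,0) = 15.6938; S(1,1) = 7.7381
  k=2: S(2,0) = 22.3498; S(2,1) = 11.0200; S(2,2) = 5.4336
  k=3: S(3,0) = 31.8288; S(3,1) = 15.6938; S(3,2) = 7.7381; S(3,3) = 3.8154
Terminal payoffs V(N, i) = max(K - S_T, 0):
  V(3,0) = 0.000000; V(3,1) = 0.000000; V(3,2) = 3.521883; V(3,3) = 7.444577
Backward induction: V(k, i) = exp(-r*dt) * [p * V(k+1, i) + (1-p) * V(k+1, i+1)]; then take max(V_cont, immediate exercise) for American.
  V(2,0) = exp(-r*dt) * [p*0.000000 + (1-p)*0.000000] = 0.000000; exercise = 0.000000; V(2,0) = max -> 0.000000
  V(2,1) = exp(-r*dt) * [p*0.000000 + (1-p)*3.521883] = 1.927193; exercise = 0.240000; V(2,1) = max -> 1.927193
  V(2,2) = exp(-r*dt) * [p*3.521883 + (1-p)*7.444577] = 5.569445; exercise = 5.826383; V(2,2) = max -> 5.826383
  V(1,0) = exp(-r*dt) * [p*0.000000 + (1-p)*1.927193] = 1.054570; exercise = 0.000000; V(1,0) = max -> 1.054570
  V(1,1) = exp(-r*dt) * [p*1.927193 + (1-p)*5.826383] = 4.006701; exercise = 3.521883; V(1,1) = max -> 4.006701
  V(0,0) = exp(-r*dt) * [p*1.054570 + (1-p)*4.006701] = 2.640361; exercise = 0.240000; V(0,0) = max -> 2.640361

Answer: Price = V(0,0) = 2.6404


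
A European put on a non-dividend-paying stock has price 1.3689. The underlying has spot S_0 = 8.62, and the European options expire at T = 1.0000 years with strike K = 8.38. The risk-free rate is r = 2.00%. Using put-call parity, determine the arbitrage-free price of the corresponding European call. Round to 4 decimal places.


Put-call parity: C - P = S_0 * exp(-qT) - K * exp(-rT).
S_0 * exp(-qT) = 8.6200 * 1.00000000 = 8.62000000
K * exp(-rT) = 8.3800 * 0.98019867 = 8.21406488
C = P + S*exp(-qT) - K*exp(-rT)
C = 1.3689 + 8.62000000 - 8.21406488 = 1.7748

Answer: Call price = 1.7748


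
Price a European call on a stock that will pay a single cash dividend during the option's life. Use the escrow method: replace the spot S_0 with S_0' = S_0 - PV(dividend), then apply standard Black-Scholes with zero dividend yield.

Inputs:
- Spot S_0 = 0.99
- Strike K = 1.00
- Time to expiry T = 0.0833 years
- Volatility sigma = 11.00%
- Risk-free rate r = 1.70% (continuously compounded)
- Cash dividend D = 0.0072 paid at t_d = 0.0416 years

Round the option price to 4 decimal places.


Answer: Price = 0.0062

Derivation:
PV(D) = D * exp(-r * t_d) = 0.0072 * 0.99929305 = 0.00719491
S_0' = S_0 - PV(D) = 0.9900 - 0.00719491 = 0.98280509
d1 = (ln(S_0'/K) + (r + sigma^2/2)*T) / (sigma*sqrt(T)) = -0.48583962
d2 = d1 - sigma*sqrt(T) = -0.51758754
exp(-rT) = 0.99858490
N(d1) = 0.31354044; N(d2) = 0.30237304
C = S_0' * N(d1) - K * exp(-rT) * N(d2) = 0.98280509 * 0.31354044 - 1.0000 * 0.99858490 * 0.30237304 = 0.0062


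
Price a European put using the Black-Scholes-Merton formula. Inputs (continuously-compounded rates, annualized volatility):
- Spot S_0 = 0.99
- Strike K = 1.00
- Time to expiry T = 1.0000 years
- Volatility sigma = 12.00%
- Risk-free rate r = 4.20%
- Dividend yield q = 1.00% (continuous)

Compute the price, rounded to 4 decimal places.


Answer: Price = 0.0365

Derivation:
d1 = (ln(S/K) + (r - q + 0.5*sigma^2) * T) / (sigma * sqrt(T)) = 0.24291387
d2 = d1 - sigma * sqrt(T) = 0.12291387
exp(-rT) = 0.95886978; exp(-qT) = 0.99004983
P = K * exp(-rT) * N(-d2) - S_0 * exp(-qT) * N(-d1)
N(-d1) = 0.40403606; N(-d2) = 0.45108765
P = 1.0000 * 0.95886978 * 0.45108765 - 0.9900 * 0.99004983 * 0.40403606 = 0.0365


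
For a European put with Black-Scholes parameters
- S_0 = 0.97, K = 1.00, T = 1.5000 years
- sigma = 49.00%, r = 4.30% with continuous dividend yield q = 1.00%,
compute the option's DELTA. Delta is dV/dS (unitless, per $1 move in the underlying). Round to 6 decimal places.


Answer: Delta = -0.364515

Derivation:
d1 = 0.3317905384; d2 = -0.2683344486
phi(d1) = 0.3775769032; exp(-qT) = 0.9851119396; exp(-rT) = 0.9375361143
N(-d1) = 0.3700237146
Delta = -exp(-qT) * N(-d1) = -0.9851119396 * 0.3700237146 = -0.364515


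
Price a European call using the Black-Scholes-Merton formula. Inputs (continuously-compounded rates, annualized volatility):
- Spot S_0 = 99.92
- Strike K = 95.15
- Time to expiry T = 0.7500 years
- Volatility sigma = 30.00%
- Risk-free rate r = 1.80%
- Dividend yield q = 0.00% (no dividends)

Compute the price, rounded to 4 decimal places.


d1 = (ln(S/K) + (r - q + 0.5*sigma^2) * T) / (sigma * sqrt(T)) = 0.37014030
d2 = d1 - sigma * sqrt(T) = 0.11033268
exp(-rT) = 0.98659072; exp(-qT) = 1.00000000
C = S_0 * exp(-qT) * N(d1) - K * exp(-rT) * N(d2)
N(d1) = 0.64436102; N(d2) = 0.54392723
C = 99.9200 * 1.00000000 * 0.64436102 - 95.1500 * 0.98659072 * 0.54392723 = 13.3239

Answer: Price = 13.3239


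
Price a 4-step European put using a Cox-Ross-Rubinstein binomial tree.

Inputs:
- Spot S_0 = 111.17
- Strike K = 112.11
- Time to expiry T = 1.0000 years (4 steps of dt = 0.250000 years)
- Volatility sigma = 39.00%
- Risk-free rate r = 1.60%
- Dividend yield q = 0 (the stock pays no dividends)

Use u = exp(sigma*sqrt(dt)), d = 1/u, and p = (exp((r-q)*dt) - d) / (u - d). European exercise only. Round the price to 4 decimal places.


Answer: Price = V(0,0) = 15.8462

Derivation:
dt = T/N = 0.250000
u = exp(sigma*sqrt(dt)) = 1.215311; d = 1/u = 0.822835
p = (exp((r-q)*dt) - d) / (u - d) = 0.461616
Discount per step: exp(-r*dt) = 0.996008
Stock lattice S(k, i) with i counting down-moves:
  k=0: S(0,0) = 111.1700
  k=1: S(1,0) = 135.1061; S(1,1) = 91.4745
  k=2: S(2,0) = 164.1960; S(2,1) = 111.1700; S(2,2) = 75.2684
  k=3: S(3,0) = 199.5491; S(3,1) = 135.1061; S(3,2) = 91.4745; S(3,3) = 61.9335
  k=4: S(4,0) = 242.5143; S(4,1) = 164.1960; S(4,2) = 111.1700; S(4,3) = 75.2684; S(4,4) = 50.9610
Terminal payoffs V(N, i) = max(K - S_T, 0):
  V(4,0) = 0.000000; V(4,1) = 0.000000; V(4,2) = 0.940000; V(4,3) = 36.841587; V(4,4) = 61.149004
Backward induction: V(k, i) = exp(-r*dt) * [p * V(k+1, i) + (1-p) * V(k+1, i+1)].
  V(3,0) = exp(-r*dt) * [p*0.000000 + (1-p)*0.000000] = 0.000000
  V(3,1) = exp(-r*dt) * [p*0.000000 + (1-p)*0.940000] = 0.504061
  V(3,2) = exp(-r*dt) * [p*0.940000 + (1-p)*36.841587] = 20.187927
  V(3,3) = exp(-r*dt) * [p*36.841587 + (1-p)*61.149004] = 49.728997
  V(2,0) = exp(-r*dt) * [p*0.000000 + (1-p)*0.504061] = 0.270295
  V(2,1) = exp(-r*dt) * [p*0.504061 + (1-p)*20.187927] = 11.057222
  V(2,2) = exp(-r*dt) * [p*20.187927 + (1-p)*49.728997] = 35.948285
  V(1,0) = exp(-r*dt) * [p*0.270295 + (1-p)*11.057222] = 6.053541
  V(1,1) = exp(-r*dt) * [p*11.057222 + (1-p)*35.948285] = 24.360535
  V(0,0) = exp(-r*dt) * [p*6.053541 + (1-p)*24.360535] = 15.846222


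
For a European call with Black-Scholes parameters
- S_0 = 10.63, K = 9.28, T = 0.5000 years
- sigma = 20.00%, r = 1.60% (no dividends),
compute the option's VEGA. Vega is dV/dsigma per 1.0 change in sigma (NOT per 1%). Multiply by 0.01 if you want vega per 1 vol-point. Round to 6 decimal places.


Answer: Vega = 1.659745

Derivation:
d1 = 1.0876620735; d2 = 0.9462407172
phi(d1) = 0.2208121528; exp(-qT) = 1.0000000000; exp(-rT) = 0.9920319148
Vega = S * exp(-qT) * phi(d1) * sqrt(T) = 10.6300 * 1.0000000000 * 0.2208121528 * 0.7071067812 = 1.659745


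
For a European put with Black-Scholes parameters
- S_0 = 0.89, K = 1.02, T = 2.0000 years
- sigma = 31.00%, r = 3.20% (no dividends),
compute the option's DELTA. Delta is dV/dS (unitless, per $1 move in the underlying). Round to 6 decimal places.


d1 = 0.0542044255; d2 = -0.3842017788
phi(d1) = 0.3983566406; exp(-qT) = 1.0000000000; exp(-rT) = 0.9380049995
N(-d1) = 0.4783861474
Delta = -exp(-qT) * N(-d1) = -1.0000000000 * 0.4783861474 = -0.478386

Answer: Delta = -0.478386


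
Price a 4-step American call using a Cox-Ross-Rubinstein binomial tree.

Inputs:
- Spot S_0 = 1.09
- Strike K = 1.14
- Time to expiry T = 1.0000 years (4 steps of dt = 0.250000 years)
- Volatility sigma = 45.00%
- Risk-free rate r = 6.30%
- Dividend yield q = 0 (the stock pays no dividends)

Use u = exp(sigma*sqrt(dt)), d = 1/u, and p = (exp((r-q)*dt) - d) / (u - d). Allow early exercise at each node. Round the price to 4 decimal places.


Answer: Price = V(0,0) = 0.1986

Derivation:
dt = T/N = 0.250000
u = exp(sigma*sqrt(dt)) = 1.252323; d = 1/u = 0.798516
p = (exp((r-q)*dt) - d) / (u - d) = 0.478967
Discount per step: exp(-r*dt) = 0.984373
Stock lattice S(k, i) with i counting down-moves:
  k=0: S(0,0) = 1.0900
  k=1: S(1,0) = 1.3650; S(1,1) = 0.8704
  k=2: S(2,0) = 1.7095; S(2,1) = 1.0900; S(2,2) = 0.6950
  k=3: S(3,0) = 2.1408; S(3,1) = 1.3650; S(3,2) = 0.8704; S(3,3) = 0.5550
  k=4: S(4,0) = 2.6810; S(4,1) = 1.7095; S(4,2) = 1.0900; S(4,3) = 0.6950; S(4,4) = 0.4432
Terminal payoffs V(N, i) = max(S_T - K, 0):
  V(4,0) = 1.540967; V(4,1) = 0.569460; V(4,2) = 0.000000; V(4,3) = 0.000000; V(4,4) = 0.000000
Backward induction: V(k, i) = exp(-r*dt) * [p * V(k+1, i) + (1-p) * V(k+1, i+1)]; then take max(V_cont, immediate exercise) for American.
  V(3,0) = exp(-r*dt) * [p*1.540967 + (1-p)*0.569460] = 1.018610; exercise = 1.000796; V(3,0) = max -> 1.018610
  V(3,1) = exp(-r*dt) * [p*0.569460 + (1-p)*0.000000] = 0.268491; exercise = 0.225032; V(3,1) = max -> 0.268491
  V(3,2) = exp(-r*dt) * [p*0.000000 + (1-p)*0.000000] = 0.000000; exercise = 0.000000; V(3,2) = max -> 0.000000
  V(3,3) = exp(-r*dt) * [p*0.000000 + (1-p)*0.000000] = 0.000000; exercise = 0.000000; V(3,3) = max -> 0.000000
  V(2,0) = exp(-r*dt) * [p*1.018610 + (1-p)*0.268491] = 0.617963; exercise = 0.569460; V(2,0) = max -> 0.617963
  V(2,1) = exp(-r*dt) * [p*0.268491 + (1-p)*0.000000] = 0.126589; exercise = 0.000000; V(2,1) = max -> 0.126589
  V(2,2) = exp(-r*dt) * [p*0.000000 + (1-p)*0.000000] = 0.000000; exercise = 0.000000; V(2,2) = max -> 0.000000
  V(1,0) = exp(-r*dt) * [p*0.617963 + (1-p)*0.126589] = 0.356285; exercise = 0.225032; V(1,0) = max -> 0.356285
  V(1,1) = exp(-r*dt) * [p*0.126589 + (1-p)*0.000000] = 0.059684; exercise = 0.000000; V(1,1) = max -> 0.059684
  V(0,0) = exp(-r*dt) * [p*0.356285 + (1-p)*0.059684] = 0.198594; exercise = 0.000000; V(0,0) = max -> 0.198594


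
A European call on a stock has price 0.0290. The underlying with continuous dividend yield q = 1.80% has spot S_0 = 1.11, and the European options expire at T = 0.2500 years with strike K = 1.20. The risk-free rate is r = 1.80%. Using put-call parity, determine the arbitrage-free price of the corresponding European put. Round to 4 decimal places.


Put-call parity: C - P = S_0 * exp(-qT) - K * exp(-rT).
S_0 * exp(-qT) = 1.1100 * 0.99551011 = 1.10501622
K * exp(-rT) = 1.2000 * 0.99551011 = 1.19461213
P = C - S*exp(-qT) + K*exp(-rT)
P = 0.0290 - 1.10501622 + 1.19461213 = 0.1186

Answer: Put price = 0.1186


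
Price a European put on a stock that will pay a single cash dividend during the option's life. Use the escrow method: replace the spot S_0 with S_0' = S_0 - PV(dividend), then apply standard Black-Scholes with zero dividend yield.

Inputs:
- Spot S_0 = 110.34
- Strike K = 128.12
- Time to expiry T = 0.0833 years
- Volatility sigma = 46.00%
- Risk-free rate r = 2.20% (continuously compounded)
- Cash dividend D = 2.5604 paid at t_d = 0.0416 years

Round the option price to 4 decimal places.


PV(D) = D * exp(-r * t_d) = 2.5604 * 0.99908522 = 2.55805779
S_0' = S_0 - PV(D) = 110.3400 - 2.55805779 = 107.78194221
d1 = (ln(S_0'/K) + (r + sigma^2/2)*T) / (sigma*sqrt(T)) = -1.22180298
d2 = d1 - sigma*sqrt(T) = -1.35456698
exp(-rT) = 0.99816908
N(-d1) = 0.88910893; N(-d2) = 0.91222222
P = K * exp(-rT) * N(-d2) - S_0' * N(-d1) = 128.1200 * 0.99816908 * 0.91222222 - 107.78194221 * 0.88910893 = 20.8300

Answer: Price = 20.8300


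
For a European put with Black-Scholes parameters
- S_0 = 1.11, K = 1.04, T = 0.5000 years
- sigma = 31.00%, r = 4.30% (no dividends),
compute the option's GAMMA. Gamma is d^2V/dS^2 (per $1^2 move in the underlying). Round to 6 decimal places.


Answer: Gamma = 1.443430

Derivation:
d1 = 0.5048482484; d2 = 0.2856451462
phi(d1) = 0.3512087826; exp(-qT) = 1.0000000000; exp(-rT) = 0.9787294775
Gamma = exp(-qT) * phi(d1) / (S * sigma * sqrt(T)) = 1.0000000000 * 0.3512087826 / (1.1100 * 0.3100 * 0.7071067812) = 1.443430


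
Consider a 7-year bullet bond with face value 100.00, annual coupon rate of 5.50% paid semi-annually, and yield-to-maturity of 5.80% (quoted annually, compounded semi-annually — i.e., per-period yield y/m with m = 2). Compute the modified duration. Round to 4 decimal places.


Coupon per period c = face * coupon_rate / m = 2.750000
Periods per year m = 2; per-period yield y/m = 0.029000
Number of cashflows N = 14
Cashflows (t years, CF_t, discount factor 1/(1+y/m)^(m*t), PV):
  t = 0.5000: CF_t = 2.750000, DF = 0.971817, PV = 2.672498
  t = 1.0000: CF_t = 2.750000, DF = 0.944429, PV = 2.597179
  t = 1.5000: CF_t = 2.750000, DF = 0.917812, PV = 2.523984
  t = 2.0000: CF_t = 2.750000, DF = 0.891946, PV = 2.452851
  t = 2.5000: CF_t = 2.750000, DF = 0.866808, PV = 2.383723
  t = 3.0000: CF_t = 2.750000, DF = 0.842379, PV = 2.316543
  t = 3.5000: CF_t = 2.750000, DF = 0.818639, PV = 2.251257
  t = 4.0000: CF_t = 2.750000, DF = 0.795567, PV = 2.187810
  t = 4.5000: CF_t = 2.750000, DF = 0.773146, PV = 2.126152
  t = 5.0000: CF_t = 2.750000, DF = 0.751357, PV = 2.066231
  t = 5.5000: CF_t = 2.750000, DF = 0.730182, PV = 2.007999
  t = 6.0000: CF_t = 2.750000, DF = 0.709603, PV = 1.951409
  t = 6.5000: CF_t = 2.750000, DF = 0.689605, PV = 1.896413
  t = 7.0000: CF_t = 102.750000, DF = 0.670170, PV = 68.859931
Price P = sum_t PV_t = 98.293981
First compute Macaulay numerator sum_t t * PV_t:
  t * PV_t at t = 0.5000: 1.336249
  t * PV_t at t = 1.0000: 2.597179
  t * PV_t at t = 1.5000: 3.785976
  t * PV_t at t = 2.0000: 4.905702
  t * PV_t at t = 2.5000: 5.959308
  t * PV_t at t = 3.0000: 6.949630
  t * PV_t at t = 3.5000: 7.879399
  t * PV_t at t = 4.0000: 8.751242
  t * PV_t at t = 4.5000: 9.567684
  t * PV_t at t = 5.0000: 10.331157
  t * PV_t at t = 5.5000: 11.043997
  t * PV_t at t = 6.0000: 11.708451
  t * PV_t at t = 6.5000: 12.326682
  t * PV_t at t = 7.0000: 482.019518
Macaulay duration D = 579.162174 / 98.293981 = 5.892143
Modified duration = D / (1 + y/m) = 5.892143 / (1 + 0.029000) = 5.726086

Answer: Modified duration = 5.7261


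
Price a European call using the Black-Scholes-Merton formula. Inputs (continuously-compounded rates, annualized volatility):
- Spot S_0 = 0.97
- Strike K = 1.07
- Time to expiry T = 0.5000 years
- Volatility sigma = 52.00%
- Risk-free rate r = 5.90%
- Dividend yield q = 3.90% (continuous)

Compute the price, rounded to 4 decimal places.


d1 = (ln(S/K) + (r - q + 0.5*sigma^2) * T) / (sigma * sqrt(T)) = -0.05580121
d2 = d1 - sigma * sqrt(T) = -0.42349674
exp(-rT) = 0.97093088; exp(-qT) = 0.98068890
C = S_0 * exp(-qT) * N(d1) - K * exp(-rT) * N(d2)
N(d1) = 0.47775008; N(d2) = 0.33596644
C = 0.9700 * 0.98068890 * 0.47775008 - 1.0700 * 0.97093088 * 0.33596644 = 0.1054

Answer: Price = 0.1054


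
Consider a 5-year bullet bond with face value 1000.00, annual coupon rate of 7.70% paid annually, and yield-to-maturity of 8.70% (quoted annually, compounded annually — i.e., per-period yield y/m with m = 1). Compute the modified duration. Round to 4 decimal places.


Answer: Modified duration = 3.9737

Derivation:
Coupon per period c = face * coupon_rate / m = 77.000000
Periods per year m = 1; per-period yield y/m = 0.087000
Number of cashflows N = 5
Cashflows (t years, CF_t, discount factor 1/(1+y/m)^(m*t), PV):
  t = 1.0000: CF_t = 77.000000, DF = 0.919963, PV = 70.837167
  t = 2.0000: CF_t = 77.000000, DF = 0.846332, PV = 65.167586
  t = 3.0000: CF_t = 77.000000, DF = 0.778595, PV = 59.951781
  t = 4.0000: CF_t = 77.000000, DF = 0.716278, PV = 55.153433
  t = 5.0000: CF_t = 1077.000000, DF = 0.658950, PV = 709.688851
Price P = sum_t PV_t = 960.798819
First compute Macaulay numerator sum_t t * PV_t:
  t * PV_t at t = 1.0000: 70.837167
  t * PV_t at t = 2.0000: 130.335173
  t * PV_t at t = 3.0000: 179.855344
  t * PV_t at t = 4.0000: 220.613731
  t * PV_t at t = 5.0000: 3548.444257
Macaulay duration D = 4150.085672 / 960.798819 = 4.319412
Modified duration = D / (1 + y/m) = 4.319412 / (1 + 0.087000) = 3.973700


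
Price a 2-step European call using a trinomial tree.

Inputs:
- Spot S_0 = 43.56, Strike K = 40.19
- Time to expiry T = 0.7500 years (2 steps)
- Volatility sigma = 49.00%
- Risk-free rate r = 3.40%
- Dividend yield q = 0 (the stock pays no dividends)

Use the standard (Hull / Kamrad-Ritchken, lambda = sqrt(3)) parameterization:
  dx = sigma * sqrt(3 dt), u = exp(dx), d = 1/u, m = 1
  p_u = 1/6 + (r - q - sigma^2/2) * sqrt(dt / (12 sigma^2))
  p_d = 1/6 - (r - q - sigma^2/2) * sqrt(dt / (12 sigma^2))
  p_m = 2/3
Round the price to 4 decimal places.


Answer: Price = V(0,0) = 8.9517

Derivation:
dt = T/N = 0.375000; dx = sigma*sqrt(3*dt) = 0.519723
u = exp(dx) = 1.681563; d = 1/u = 0.594685
p_u = 0.135623, p_m = 0.666667, p_d = 0.197711
Discount per step: exp(-r*dt) = 0.987331
Stock lattice S(k, j) with j the centered position index:
  k=0: S(0,+0) = 43.5600
  k=1: S(1,-1) = 25.9045; S(1,+0) = 43.5600; S(1,+1) = 73.2489
  k=2: S(2,-2) = 15.4050; S(2,-1) = 25.9045; S(2,+0) = 43.5600; S(2,+1) = 73.2489; S(2,+2) = 123.1726
Terminal payoffs V(N, j) = max(S_T - K, 0):
  V(2,-2) = 0.000000; V(2,-1) = 0.000000; V(2,+0) = 3.370000; V(2,+1) = 33.058867; V(2,+2) = 82.982556
Backward induction: V(k, j) = exp(-r*dt) * [p_u * V(k+1, j+1) + p_m * V(k+1, j) + p_d * V(k+1, j-1)]
  V(1,-1) = exp(-r*dt) * [p_u*3.370000 + p_m*0.000000 + p_d*0.000000] = 0.451258
  V(1,+0) = exp(-r*dt) * [p_u*33.058867 + p_m*3.370000 + p_d*0.000000] = 6.644928
  V(1,+1) = exp(-r*dt) * [p_u*82.982556 + p_m*33.058867 + p_d*3.370000] = 33.529594
  V(0,+0) = exp(-r*dt) * [p_u*33.529594 + p_m*6.644928 + p_d*0.451258] = 8.951674


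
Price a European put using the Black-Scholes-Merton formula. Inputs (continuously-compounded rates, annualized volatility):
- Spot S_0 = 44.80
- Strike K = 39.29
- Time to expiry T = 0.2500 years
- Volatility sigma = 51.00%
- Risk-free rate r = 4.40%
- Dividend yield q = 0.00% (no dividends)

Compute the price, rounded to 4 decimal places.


Answer: Price = 1.9128

Derivation:
d1 = (ln(S/K) + (r - q + 0.5*sigma^2) * T) / (sigma * sqrt(T)) = 0.68529649
d2 = d1 - sigma * sqrt(T) = 0.43029649
exp(-rT) = 0.98906028; exp(-qT) = 1.00000000
P = K * exp(-rT) * N(-d2) - S_0 * exp(-qT) * N(-d1)
N(-d1) = 0.24657842; N(-d2) = 0.33348999
P = 39.2900 * 0.98906028 * 0.33348999 - 44.8000 * 1.00000000 * 0.24657842 = 1.9128


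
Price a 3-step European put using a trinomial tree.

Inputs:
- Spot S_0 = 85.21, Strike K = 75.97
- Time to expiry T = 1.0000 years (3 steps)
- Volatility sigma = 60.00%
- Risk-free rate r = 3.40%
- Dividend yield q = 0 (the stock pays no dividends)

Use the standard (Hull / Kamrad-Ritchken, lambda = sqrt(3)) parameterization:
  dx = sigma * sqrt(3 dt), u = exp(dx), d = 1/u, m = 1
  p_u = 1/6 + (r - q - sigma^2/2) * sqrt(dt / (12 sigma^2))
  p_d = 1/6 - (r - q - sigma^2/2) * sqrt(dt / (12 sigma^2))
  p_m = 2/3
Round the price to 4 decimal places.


Answer: Price = V(0,0) = 12.9665

Derivation:
dt = T/N = 0.333333; dx = sigma*sqrt(3*dt) = 0.600000
u = exp(dx) = 1.822119; d = 1/u = 0.548812
p_u = 0.126111, p_m = 0.666667, p_d = 0.207222
Discount per step: exp(-r*dt) = 0.988731
Stock lattice S(k, j) with j the centered position index:
  k=0: S(0,+0) = 85.2100
  k=1: S(1,-1) = 46.7642; S(1,+0) = 85.2100; S(1,+1) = 155.2627
  k=2: S(2,-2) = 25.6648; S(2,-1) = 46.7642; S(2,+0) = 85.2100; S(2,+1) = 155.2627; S(2,+2) = 282.9072
  k=3: S(3,-3) = 14.0851; S(3,-2) = 25.6648; S(3,-1) = 46.7642; S(3,+0) = 85.2100; S(3,+1) = 155.2627; S(3,+2) = 282.9072; S(3,+3) = 515.4905
Terminal payoffs V(N, j) = max(K - S_T, 0):
  V(3,-3) = 61.884882; V(3,-2) = 50.305241; V(3,-1) = 29.205760; V(3,+0) = 0.000000; V(3,+1) = 0.000000; V(3,+2) = 0.000000; V(3,+3) = 0.000000
Backward induction: V(k, j) = exp(-r*dt) * [p_u * V(k+1, j+1) + p_m * V(k+1, j) + p_d * V(k+1, j-1)]
  V(2,-2) = exp(-r*dt) * [p_u*29.205760 + p_m*50.305241 + p_d*61.884882] = 49.479958
  V(2,-1) = exp(-r*dt) * [p_u*0.000000 + p_m*29.205760 + p_d*50.305241] = 29.557975
  V(2,+0) = exp(-r*dt) * [p_u*0.000000 + p_m*0.000000 + p_d*29.205760] = 5.983880
  V(2,+1) = exp(-r*dt) * [p_u*0.000000 + p_m*0.000000 + p_d*0.000000] = 0.000000
  V(2,+2) = exp(-r*dt) * [p_u*0.000000 + p_m*0.000000 + p_d*0.000000] = 0.000000
  V(1,-1) = exp(-r*dt) * [p_u*5.983880 + p_m*29.557975 + p_d*49.479958] = 30.367178
  V(1,+0) = exp(-r*dt) * [p_u*0.000000 + p_m*5.983880 + p_d*29.557975] = 10.000340
  V(1,+1) = exp(-r*dt) * [p_u*0.000000 + p_m*0.000000 + p_d*5.983880] = 1.226019
  V(0,+0) = exp(-r*dt) * [p_u*1.226019 + p_m*10.000340 + p_d*30.367178] = 12.966473


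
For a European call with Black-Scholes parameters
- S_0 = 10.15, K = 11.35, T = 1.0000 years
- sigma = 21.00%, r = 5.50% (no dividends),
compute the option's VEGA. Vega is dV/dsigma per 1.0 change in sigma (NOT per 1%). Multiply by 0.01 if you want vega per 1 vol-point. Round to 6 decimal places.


Answer: Vega = 3.994379

Derivation:
d1 = -0.1652097069; d2 = -0.3752097069
phi(d1) = 0.3935348477; exp(-qT) = 1.0000000000; exp(-rT) = 0.9464851480
Vega = S * exp(-qT) * phi(d1) * sqrt(T) = 10.1500 * 1.0000000000 * 0.3935348477 * 1.0000000000 = 3.994379


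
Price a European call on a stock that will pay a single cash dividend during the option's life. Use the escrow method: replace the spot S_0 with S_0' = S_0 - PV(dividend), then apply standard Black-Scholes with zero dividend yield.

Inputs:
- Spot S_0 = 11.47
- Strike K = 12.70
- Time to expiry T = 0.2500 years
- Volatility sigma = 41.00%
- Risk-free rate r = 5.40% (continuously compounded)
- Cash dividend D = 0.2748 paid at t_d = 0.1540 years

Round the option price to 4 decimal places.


PV(D) = D * exp(-r * t_d) = 0.2748 * 0.99171848 = 0.27252424
S_0' = S_0 - PV(D) = 11.4700 - 0.27252424 = 11.19747576
d1 = (ln(S_0'/K) + (r + sigma^2/2)*T) / (sigma*sqrt(T)) = -0.44585912
d2 = d1 - sigma*sqrt(T) = -0.65085912
exp(-rT) = 0.98659072
N(d1) = 0.32784951; N(d2) = 0.25756872
C = S_0' * N(d1) - K * exp(-rT) * N(d2) = 11.19747576 * 0.32784951 - 12.7000 * 0.98659072 * 0.25756872 = 0.4438

Answer: Price = 0.4438
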